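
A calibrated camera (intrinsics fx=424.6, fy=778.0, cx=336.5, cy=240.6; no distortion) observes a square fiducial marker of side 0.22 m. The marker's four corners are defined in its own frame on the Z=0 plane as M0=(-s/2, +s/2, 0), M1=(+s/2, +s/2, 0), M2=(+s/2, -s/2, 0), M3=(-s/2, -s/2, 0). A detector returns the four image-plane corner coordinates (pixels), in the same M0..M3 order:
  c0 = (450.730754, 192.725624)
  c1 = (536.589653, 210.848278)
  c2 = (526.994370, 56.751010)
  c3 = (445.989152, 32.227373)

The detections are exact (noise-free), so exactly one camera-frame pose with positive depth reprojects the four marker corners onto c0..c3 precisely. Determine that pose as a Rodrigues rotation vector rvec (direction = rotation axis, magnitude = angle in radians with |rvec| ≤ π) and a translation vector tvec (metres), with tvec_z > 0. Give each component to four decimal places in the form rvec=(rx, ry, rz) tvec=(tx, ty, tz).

rvec=(-0.2824, -0.2366, 0.0595) tvec=(0.3629, -0.1534, 0.9974)

Intrinsics K: fx=424.6, fy=778.0, cx=336.5, cy=240.6
Marker side s = 0.22 m; corners in marker frame (Z=0):
  M0 = (-0.1100, +0.1100, 0)
  M1 = (+0.1100, +0.1100, 0)
  M2 = (+0.1100, -0.1100, 0)
  M3 = (-0.1100, -0.1100, 0)
Detected image corners:
  c0 = (450.730754, 192.725624) px
  c1 = (536.589653, 210.848278) px
  c2 = (526.994370, 56.751010) px
  c3 = (445.989152, 32.227373) px
Planar DLT: solve 8×8 A·h = b for H (H[2,2]=1):
  H  [+488.38454 -106.14482 +490.98937]
  H  [+124.88860 +679.70677 +120.94631]
  H  [+0.22342 -0.28363 +1.00000]
B = K⁻¹H; ‖b₁‖=1.002656, ‖b₂‖=1.002656; λ = 2/(‖b₁‖+‖b₂‖) = 0.997351, sign → tz>0 ⇒ λ=+0.997351
r₁ = λ·B[:,0] = (+0.97058,+0.09119,+0.22283); r₂ = λ·B[:,1] = (-0.02514,+0.95883,-0.28288)
r₃ = r₁×r₂ = (-0.23945,+0.26895,+0.93291); SVD([r₁ r₂ r₃]) → R = UVᵀ:
  R  [+0.97058 -0.02514 -0.23945]
  R  [+0.09119 +0.95883 +0.26895]
  R  [+0.22283 -0.28288 +0.93291]
t = (+0.36288, -0.15339, +0.99735) m
tr R = 2.862324; θ = arccos((tr R − 1)/2) = 0.373209 rad = 21.383°
axis k = ((R−Rᵀ)₃₂, (R−Rᵀ)₁₃, (R−Rᵀ)₂₁) / (2 sinθ) = (-0.756752, -0.633938, +0.159531)
rvec = θ·k = (-0.282427, -0.236591, +0.059538)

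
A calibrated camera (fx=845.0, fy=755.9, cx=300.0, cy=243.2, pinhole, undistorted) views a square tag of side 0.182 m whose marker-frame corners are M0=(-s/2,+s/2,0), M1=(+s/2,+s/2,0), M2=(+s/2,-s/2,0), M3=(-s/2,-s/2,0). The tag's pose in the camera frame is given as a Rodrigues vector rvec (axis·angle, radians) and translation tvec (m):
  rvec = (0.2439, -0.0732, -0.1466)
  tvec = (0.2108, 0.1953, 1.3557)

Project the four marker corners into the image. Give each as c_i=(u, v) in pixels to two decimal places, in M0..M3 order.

c0=(382.07, 406.48) c1=(491.20, 390.05) c2=(482.00, 296.29) c3=(369.13, 312.57)

Intrinsics K: fx=845.0, fy=755.9, cx=300.0, cy=243.2
Marker side s = 0.182 m; corners in marker frame (Z=0):
  M0 = (-0.0910, +0.0910, 0)
  M1 = (+0.0910, +0.0910, 0)
  M2 = (+0.0910, -0.0910, 0)
  M3 = (-0.0910, -0.0910, 0)
rvec = (0.2439, -0.0732, -0.1466), |rvec| = θ = 0.29383 rad = 16.835°
Rodrigues: sinθ=0.28962, 1−cosθ=0.04286; R = I + sinθ·[k]× + (1−cosθ)·[k]×²:
    [+0.98667 +0.13564 -0.08990]
    [-0.15336 +0.95980 -0.23508]
    [+0.05440 +0.24573 +0.96781]
t = (0.2108, 0.1953, 1.3557) m
M0: Pc = R·M0+t = (+0.13336, +0.29660, +1.37311); u = 845.0·(+0.13336)/1.37311 + 300.0 = 382.0660, v = 755.9·(+0.29660)/1.37311 + 243.2 = 406.4776
M1: Pc = R·M1+t = (+0.31293, +0.26869, +1.38301); u = 845.0·(+0.31293)/1.38301 + 300.0 = 491.1956, v = 755.9·(+0.26869)/1.38301 + 243.2 = 390.0531
M2: Pc = R·M2+t = (+0.28824, +0.09400, +1.33829); u = 845.0·(+0.28824)/1.33829 + 300.0 = 481.9983, v = 755.9·(+0.09400)/1.33829 + 243.2 = 296.2948
M3: Pc = R·M3+t = (+0.10867, +0.12191, +1.32839); u = 845.0·(+0.10867)/1.32839 + 300.0 = 369.1260, v = 755.9·(+0.12191)/1.32839 + 243.2 = 312.5735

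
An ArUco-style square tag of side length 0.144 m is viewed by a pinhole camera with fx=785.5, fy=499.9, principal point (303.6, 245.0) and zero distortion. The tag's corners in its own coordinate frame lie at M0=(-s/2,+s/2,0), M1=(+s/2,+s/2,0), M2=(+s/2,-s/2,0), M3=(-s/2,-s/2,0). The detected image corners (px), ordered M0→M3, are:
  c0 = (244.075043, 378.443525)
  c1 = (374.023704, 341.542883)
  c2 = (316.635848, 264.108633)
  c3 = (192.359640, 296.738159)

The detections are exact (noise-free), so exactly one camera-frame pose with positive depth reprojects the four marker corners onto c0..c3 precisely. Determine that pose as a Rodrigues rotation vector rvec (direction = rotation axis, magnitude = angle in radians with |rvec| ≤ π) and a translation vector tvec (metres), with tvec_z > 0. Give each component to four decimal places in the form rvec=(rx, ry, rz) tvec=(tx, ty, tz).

rvec=(-0.3611, -0.0967, -0.4074) tvec=(-0.0226, 0.1209, 0.8184)

Intrinsics K: fx=785.5, fy=499.9, cx=303.6, cy=245.0
Marker side s = 0.144 m; corners in marker frame (Z=0):
  M0 = (-0.0720, +0.0720, 0)
  M1 = (+0.0720, +0.0720, 0)
  M2 = (+0.0720, -0.0720, 0)
  M3 = (-0.0720, -0.0720, 0)
Detected image corners:
  c0 = (244.075043, 378.443525) px
  c1 = (374.023704, 341.542883) px
  c2 = (316.635848, 264.108633) px
  c3 = (192.359640, 296.738159) px
Planar DLT: solve 8×8 A·h = b for H (H[2,2]=1):
  H  [+938.48584 +267.62178 +281.91117]
  H  [-176.99753 +425.65434 +318.82470]
  H  [+0.19988 -0.39568 +1.00000]
B = K⁻¹H; ‖b₁‖=1.221926, ‖b₂‖=1.221926; λ = 2/(‖b₁‖+‖b₂‖) = 0.818380, sign → tz>0 ⇒ λ=+0.818380
r₁ = λ·B[:,0] = (+0.91455,-0.36993,+0.16358); r₂ = λ·B[:,1] = (+0.40398,+0.85554,-0.32382)
r₃ = r₁×r₂ = (-0.02016,+0.36223,+0.93187); SVD([r₁ r₂ r₃]) → R = UVᵀ:
  R  [+0.91455 +0.40398 -0.02016]
  R  [-0.36993 +0.85554 +0.36223]
  R  [+0.16358 -0.32382 +0.93187]
t = (-0.02260, +0.12086, +0.81838) m
tr R = 2.701952; θ = arccos((tr R − 1)/2) = 0.552956 rad = 31.682°
axis k = ((R−Rᵀ)₃₂, (R−Rᵀ)₁₃, (R−Rᵀ)₂₁) / (2 sinθ) = (-0.653123, -0.174921, -0.736772)
rvec = θ·k = (-0.361148, -0.096724, -0.407402)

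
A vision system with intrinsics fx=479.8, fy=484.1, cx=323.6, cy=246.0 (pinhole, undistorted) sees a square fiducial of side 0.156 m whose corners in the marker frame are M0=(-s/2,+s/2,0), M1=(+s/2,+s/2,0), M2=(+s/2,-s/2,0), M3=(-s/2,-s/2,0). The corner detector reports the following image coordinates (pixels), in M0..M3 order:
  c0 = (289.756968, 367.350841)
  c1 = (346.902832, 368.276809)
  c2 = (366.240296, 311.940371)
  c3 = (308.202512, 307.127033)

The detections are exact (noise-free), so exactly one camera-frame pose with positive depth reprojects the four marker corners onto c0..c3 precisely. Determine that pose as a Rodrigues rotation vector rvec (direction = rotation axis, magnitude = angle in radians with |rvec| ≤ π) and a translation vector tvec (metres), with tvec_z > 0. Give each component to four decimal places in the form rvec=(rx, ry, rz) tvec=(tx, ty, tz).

Intrinsics K: fx=479.8, fy=484.1, cx=323.6, cy=246.0
Marker side s = 0.156 m; corners in marker frame (Z=0):
  M0 = (-0.0780, +0.0780, 0)
  M1 = (+0.0780, +0.0780, 0)
  M2 = (+0.0780, -0.0780, 0)
  M3 = (-0.0780, -0.0780, 0)
Detected image corners:
  c0 = (289.756968, 367.350841) px
  c1 = (346.902832, 368.276809) px
  c2 = (366.240296, 311.940371) px
  c3 = (308.202512, 307.127033) px
Planar DLT: solve 8×8 A·h = b for H (H[2,2]=1):
  H  [+505.46959 -43.92812 +328.53627]
  H  [+159.04317 +453.01922 +339.25610]
  H  [+0.41597 +0.23572 +1.00000]
B = K⁻¹H; ‖b₁‖=0.885556, ‖b₂‖=0.885556; λ = 2/(‖b₁‖+‖b₂‖) = 1.129234, sign → tz>0 ⇒ λ=+1.129234
r₁ = λ·B[:,0] = (+0.87284,+0.13230,+0.46972); r₂ = λ·B[:,1] = (-0.28292,+0.92147,+0.26619)
r₃ = r₁×r₂ = (-0.39762,-0.36523,+0.84173); SVD([r₁ r₂ r₃]) → R = UVᵀ:
  R  [+0.87284 -0.28292 -0.39762]
  R  [+0.13230 +0.92147 -0.36523]
  R  [+0.46972 +0.26619 +0.84173]
t = (+0.01162, +0.21753, +1.12923) m
tr R = 2.636040; θ = arccos((tr R − 1)/2) = 0.612836 rad = 35.113°
axis k = ((R−Rᵀ)₃₂, (R−Rᵀ)₁₃, (R−Rᵀ)₂₁) / (2 sinθ) = (+0.548876, -0.753963, +0.360935)
rvec = θ·k = (+0.336371, -0.462056, +0.221194)

rvec=(0.3364, -0.4621, 0.2212) tvec=(0.0116, 0.2175, 1.1292)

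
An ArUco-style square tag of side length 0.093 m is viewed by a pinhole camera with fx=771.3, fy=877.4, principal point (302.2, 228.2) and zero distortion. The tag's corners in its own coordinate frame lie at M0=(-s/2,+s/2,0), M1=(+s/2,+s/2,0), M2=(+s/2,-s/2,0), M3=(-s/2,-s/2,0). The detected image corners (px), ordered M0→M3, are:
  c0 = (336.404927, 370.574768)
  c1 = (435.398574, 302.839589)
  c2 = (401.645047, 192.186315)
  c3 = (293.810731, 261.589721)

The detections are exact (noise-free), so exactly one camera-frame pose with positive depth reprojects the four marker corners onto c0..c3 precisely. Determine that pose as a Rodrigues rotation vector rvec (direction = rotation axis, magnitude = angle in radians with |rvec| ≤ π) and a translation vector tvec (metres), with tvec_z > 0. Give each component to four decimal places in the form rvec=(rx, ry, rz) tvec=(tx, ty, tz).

rvec=(0.4313, -0.3124, -0.4491) tvec=(0.0500, 0.0366, 0.5836)

Intrinsics K: fx=771.3, fy=877.4, cx=302.2, cy=228.2
Marker side s = 0.093 m; corners in marker frame (Z=0):
  M0 = (-0.0465, +0.0465, 0)
  M1 = (+0.0465, +0.0465, 0)
  M2 = (+0.0465, -0.0465, 0)
  M3 = (-0.0465, -0.0465, 0)
Detected image corners:
  c0 = (336.404927, 370.574768) px
  c1 = (435.398574, 302.839589) px
  c2 = (401.645047, 192.186315) px
  c3 = (293.810731, 261.589721) px
Planar DLT: solve 8×8 A·h = b for H (H[2,2]=1):
  H  [+1232.62437 +701.73599 +368.32368]
  H  [-642.93685 +1405.31453 +283.29815]
  H  [+0.33370 +0.79605 +1.00000]
B = K⁻¹H; ‖b₁‖=1.713537, ‖b₂‖=1.713537; λ = 2/(‖b₁‖+‖b₂‖) = 0.583588, sign → tz>0 ⇒ λ=+0.583588
r₁ = λ·B[:,0] = (+0.85634,-0.47829,+0.19474); r₂ = λ·B[:,1] = (+0.34894,+0.81389,+0.46456)
r₃ = r₁×r₂ = (-0.38070,-0.32987,+0.86386); SVD([r₁ r₂ r₃]) → R = UVᵀ:
  R  [+0.85634 +0.34894 -0.38070]
  R  [-0.47829 +0.81389 -0.32987]
  R  [+0.19474 +0.46456 +0.86386]
t = (+0.05003, +0.03665, +0.58359) m
tr R = 2.534094; θ = arccos((tr R − 1)/2) = 0.696570 rad = 39.911°
axis k = ((R−Rᵀ)₃₂, (R−Rᵀ)₁₃, (R−Rᵀ)₂₁) / (2 sinθ) = (+0.619113, -0.448446, -0.644666)
rvec = θ·k = (+0.431256, -0.312374, -0.449055)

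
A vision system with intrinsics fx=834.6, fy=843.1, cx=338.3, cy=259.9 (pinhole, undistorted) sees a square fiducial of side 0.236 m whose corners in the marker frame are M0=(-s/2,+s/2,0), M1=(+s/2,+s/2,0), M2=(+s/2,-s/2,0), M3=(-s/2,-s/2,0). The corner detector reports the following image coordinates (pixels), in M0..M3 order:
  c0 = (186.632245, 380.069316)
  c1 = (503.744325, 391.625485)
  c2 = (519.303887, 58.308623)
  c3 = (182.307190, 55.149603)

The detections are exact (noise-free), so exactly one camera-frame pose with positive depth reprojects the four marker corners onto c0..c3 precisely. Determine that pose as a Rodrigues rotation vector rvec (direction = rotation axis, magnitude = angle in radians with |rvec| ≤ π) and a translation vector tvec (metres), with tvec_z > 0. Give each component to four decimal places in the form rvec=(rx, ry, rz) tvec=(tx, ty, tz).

rvec=(0.1538, 0.0704, 0.0205) tvec=(0.0053, -0.0240, 0.6017)

Intrinsics K: fx=834.6, fy=843.1, cx=338.3, cy=259.9
Marker side s = 0.236 m; corners in marker frame (Z=0):
  M0 = (-0.1180, +0.1180, 0)
  M1 = (+0.1180, +0.1180, 0)
  M2 = (+0.1180, -0.1180, 0)
  M3 = (-0.1180, -0.1180, 0)
Detected image corners:
  c0 = (186.632245, 380.069316) px
  c1 = (503.744325, 391.625485) px
  c2 = (519.303887, 58.308623) px
  c3 = (182.307190, 55.149603) px
Planar DLT: solve 8×8 A·h = b for H (H[2,2]=1):
  H  [+1344.94159 +65.73573 +345.71577]
  H  [+6.52459 +1450.90647 +226.20341]
  H  [-0.11383 +0.25567 +1.00000]
B = K⁻¹H; ‖b₁‖=1.662075, ‖b₂‖=1.662075; λ = 2/(‖b₁‖+‖b₂‖) = 0.601658, sign → tz>0 ⇒ λ=+0.601658
r₁ = λ·B[:,0] = (+0.99732,+0.02577,-0.06848); r₂ = λ·B[:,1] = (-0.01496,+0.98798,+0.15382)
r₃ = r₁×r₂ = (+0.07163,-0.15239,+0.98572); SVD([r₁ r₂ r₃]) → R = UVᵀ:
  R  [+0.99732 -0.01496 +0.07163]
  R  [+0.02577 +0.98798 -0.15239]
  R  [-0.06848 +0.15382 +0.98572]
t = (+0.00535, -0.02405, +0.60166) m
tr R = 2.971026; θ = arccos((tr R − 1)/2) = 0.170423 rad = 9.765°
axis k = ((R−Rᵀ)₃₂, (R−Rᵀ)₁₃, (R−Rᵀ)₂₁) / (2 sinθ) = (+0.902752, +0.413060, +0.120080)
rvec = θ·k = (+0.153850, +0.070395, +0.020464)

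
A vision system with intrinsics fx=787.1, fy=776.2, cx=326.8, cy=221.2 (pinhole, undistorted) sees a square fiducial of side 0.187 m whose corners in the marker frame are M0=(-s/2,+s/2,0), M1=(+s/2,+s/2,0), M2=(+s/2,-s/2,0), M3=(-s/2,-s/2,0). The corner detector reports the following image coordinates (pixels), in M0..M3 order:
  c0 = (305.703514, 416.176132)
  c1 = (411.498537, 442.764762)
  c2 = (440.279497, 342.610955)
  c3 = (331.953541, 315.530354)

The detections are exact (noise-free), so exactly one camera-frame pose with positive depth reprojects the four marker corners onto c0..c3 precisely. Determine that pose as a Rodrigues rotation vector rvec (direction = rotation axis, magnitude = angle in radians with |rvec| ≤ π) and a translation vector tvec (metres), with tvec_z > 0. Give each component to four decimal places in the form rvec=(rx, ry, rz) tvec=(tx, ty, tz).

Intrinsics K: fx=787.1, fy=776.2, cx=326.8, cy=221.2
Marker side s = 0.187 m; corners in marker frame (Z=0):
  M0 = (-0.0935, +0.0935, 0)
  M1 = (+0.0935, +0.0935, 0)
  M2 = (+0.0935, -0.0935, 0)
  M3 = (-0.0935, -0.0935, 0)
Detected image corners:
  c0 = (305.703514, 416.176132) px
  c1 = (411.498537, 442.764762) px
  c2 = (440.279497, 342.610955) px
  c3 = (331.953541, 315.530354) px
Planar DLT: solve 8×8 A·h = b for H (H[2,2]=1):
  H  [+569.79438 -100.74345 +372.16298]
  H  [+140.79347 +584.15306 +379.84645]
  H  [-0.00710 +0.12459 +1.00000]
B = K⁻¹H; ‖b₁‖=0.749680, ‖b₂‖=0.749680; λ = 2/(‖b₁‖+‖b₂‖) = 1.333903, sign → tz>0 ⇒ λ=+1.333903
r₁ = λ·B[:,0] = (+0.96956,+0.24465,-0.00947); r₂ = λ·B[:,1] = (-0.23973,+0.95651,+0.16620)
r₃ = r₁×r₂ = (+0.04972,-0.15887,+0.98605); SVD([r₁ r₂ r₃]) → R = UVᵀ:
  R  [+0.96956 -0.23973 +0.04972]
  R  [+0.24465 +0.95651 -0.15887]
  R  [-0.00947 +0.16620 +0.98605]
t = (+0.07688, +0.27263, +1.33390) m
tr R = 2.912119; θ = arccos((tr R − 1)/2) = 0.297543 rad = 17.048°
axis k = ((R−Rᵀ)₃₂, (R−Rᵀ)₁₃, (R−Rᵀ)₂₁) / (2 sinθ) = (+0.554392, +0.100935, +0.826112)
rvec = θ·k = (+0.164956, +0.030033, +0.245804)

rvec=(0.1650, 0.0300, 0.2458) tvec=(0.0769, 0.2726, 1.3339)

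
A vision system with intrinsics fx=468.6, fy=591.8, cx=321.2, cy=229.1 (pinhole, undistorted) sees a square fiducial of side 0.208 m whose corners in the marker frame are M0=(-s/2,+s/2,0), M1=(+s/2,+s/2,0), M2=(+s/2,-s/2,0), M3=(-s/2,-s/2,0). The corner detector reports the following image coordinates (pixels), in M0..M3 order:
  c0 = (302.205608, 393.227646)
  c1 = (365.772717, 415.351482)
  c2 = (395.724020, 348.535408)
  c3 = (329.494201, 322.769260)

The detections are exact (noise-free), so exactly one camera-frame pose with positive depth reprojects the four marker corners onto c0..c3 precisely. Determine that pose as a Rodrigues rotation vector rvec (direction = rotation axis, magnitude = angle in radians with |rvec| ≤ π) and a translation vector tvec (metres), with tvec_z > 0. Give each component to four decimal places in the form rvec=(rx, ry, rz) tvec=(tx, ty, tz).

rvec=(0.4174, -0.1541, 0.3693) tvec=(0.0795, 0.3280, 1.3665)

Intrinsics K: fx=468.6, fy=591.8, cx=321.2, cy=229.1
Marker side s = 0.208 m; corners in marker frame (Z=0):
  M0 = (-0.1040, +0.1040, 0)
  M1 = (+0.1040, +0.1040, 0)
  M2 = (+0.1040, -0.1040, 0)
  M3 = (-0.1040, -0.1040, 0)
Detected image corners:
  c0 = (302.205608, 393.227646) px
  c1 = (365.772717, 415.351482) px
  c2 = (395.724020, 348.535408) px
  c3 = (329.494201, 322.769260) px
Planar DLT: solve 8×8 A·h = b for H (H[2,2]=1):
  H  [+368.07277 -44.19851 +348.44452]
  H  [+174.61467 +429.16258 +371.13018]
  H  [+0.16147 +0.26846 +1.00000]
B = K⁻¹H; ‖b₁‖=0.731778, ‖b₂‖=0.731778; λ = 2/(‖b₁‖+‖b₂‖) = 1.366535, sign → tz>0 ⇒ λ=+1.366535
r₁ = λ·B[:,0] = (+0.92213,+0.31779,+0.22065); r₂ = λ·B[:,1] = (-0.38036,+0.84897,+0.36686)
r₃ = r₁×r₂ = (-0.07074,-0.42222,+0.90373); SVD([r₁ r₂ r₃]) → R = UVᵀ:
  R  [+0.92213 -0.38036 -0.07074]
  R  [+0.31779 +0.84897 -0.42222]
  R  [+0.22065 +0.36686 +0.90373]
t = (+0.07945, +0.32796, +1.36653) m
tr R = 2.674824; θ = arccos((tr R − 1)/2) = 0.578266 rad = 33.132°
axis k = ((R−Rᵀ)₃₂, (R−Rᵀ)₁₃, (R−Rᵀ)₂₁) / (2 sinθ) = (+0.721847, -0.266568, +0.638654)
rvec = θ·k = (+0.417419, -0.154147, +0.369312)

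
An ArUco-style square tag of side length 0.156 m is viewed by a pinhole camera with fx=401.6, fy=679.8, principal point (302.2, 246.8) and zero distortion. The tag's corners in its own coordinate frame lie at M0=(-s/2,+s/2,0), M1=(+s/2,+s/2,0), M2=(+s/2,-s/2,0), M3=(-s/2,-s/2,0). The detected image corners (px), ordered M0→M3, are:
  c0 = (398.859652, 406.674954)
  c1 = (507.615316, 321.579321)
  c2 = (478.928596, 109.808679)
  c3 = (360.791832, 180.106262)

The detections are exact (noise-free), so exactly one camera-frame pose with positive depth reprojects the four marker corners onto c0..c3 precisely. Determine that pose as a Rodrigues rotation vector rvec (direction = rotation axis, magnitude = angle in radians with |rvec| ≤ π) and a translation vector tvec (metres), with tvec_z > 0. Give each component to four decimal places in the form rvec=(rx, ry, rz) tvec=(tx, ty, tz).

rvec=(0.1245, -0.2851, -0.3246) tvec=(0.1555, 0.0061, 0.4549)

Intrinsics K: fx=401.6, fy=679.8, cx=302.2, cy=246.8
Marker side s = 0.156 m; corners in marker frame (Z=0):
  M0 = (-0.0780, +0.0780, 0)
  M1 = (+0.0780, +0.0780, 0)
  M2 = (+0.0780, -0.0780, 0)
  M3 = (-0.0780, -0.0780, 0)
Detected image corners:
  c0 = (398.859652, 406.674954) px
  c1 = (507.615316, 321.579321) px
  c2 = (478.928596, 109.808679) px
  c3 = (360.791832, 180.106262) px
Planar DLT: solve 8×8 A·h = b for H (H[2,2]=1):
  H  [+971.74814 +371.84816 +439.51054]
  H  [-356.32615 +1495.68597 +255.95637]
  H  [+0.56210 +0.36470 +1.00000]
B = K⁻¹H; ‖b₁‖=2.198444, ‖b₂‖=2.198444; λ = 2/(‖b₁‖+‖b₂‖) = 0.454867, sign → tz>0 ⇒ λ=+0.454867
r₁ = λ·B[:,0] = (+0.90824,-0.33125,+0.25568); r₂ = λ·B[:,1] = (+0.29634,+0.94057,+0.16589)
r₃ = r₁×r₂ = (-0.29544,-0.07490,+0.95242); SVD([r₁ r₂ r₃]) → R = UVᵀ:
  R  [+0.90824 +0.29634 -0.29544]
  R  [-0.33125 +0.94057 -0.07490]
  R  [+0.25568 +0.16589 +0.95242]
t = (+0.15552, +0.00613, +0.45487) m
tr R = 2.801229; θ = arccos((tr R − 1)/2) = 0.449615 rad = 25.761°
axis k = ((R−Rᵀ)₃₂, (R−Rᵀ)₁₃, (R−Rᵀ)₂₁) / (2 sinθ) = (+0.277013, -0.634022, -0.721997)
rvec = θ·k = (+0.124549, -0.285066, -0.324621)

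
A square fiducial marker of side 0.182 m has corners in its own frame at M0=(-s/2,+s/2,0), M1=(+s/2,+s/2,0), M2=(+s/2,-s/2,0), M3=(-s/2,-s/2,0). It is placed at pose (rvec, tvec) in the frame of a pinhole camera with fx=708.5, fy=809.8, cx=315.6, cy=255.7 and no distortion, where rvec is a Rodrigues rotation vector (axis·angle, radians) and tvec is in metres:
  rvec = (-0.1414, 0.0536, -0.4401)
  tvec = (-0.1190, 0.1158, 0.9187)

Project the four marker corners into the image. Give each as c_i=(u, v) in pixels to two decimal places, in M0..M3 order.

c0=(188.35, 466.56) c1=(316.77, 397.61) c2=(258.43, 251.69) c3=(133.94, 319.25)

Intrinsics K: fx=708.5, fy=809.8, cx=315.6, cy=255.7
Marker side s = 0.182 m; corners in marker frame (Z=0):
  M0 = (-0.0910, +0.0910, 0)
  M1 = (+0.0910, +0.0910, 0)
  M2 = (+0.0910, -0.0910, 0)
  M3 = (-0.0910, -0.0910, 0)
rvec = (-0.1414, 0.0536, -0.4401), |rvec| = θ = 0.46535 rad = 26.663°
Rodrigues: sinθ=0.44874, 1−cosθ=0.10634; R = I + sinθ·[k]× + (1−cosθ)·[k]×²:
    [+0.90348 +0.42067 +0.08224]
    [-0.42811 +0.89507 +0.12477]
    [-0.02113 -0.14793 +0.98877]
t = (-0.1190, 0.1158, 0.9187) m
M0: Pc = R·M0+t = (-0.16294, +0.23621, +0.90716); u = 708.5·(-0.16294)/0.90716 + 315.6 = 188.3455, v = 809.8·(+0.23621)/0.90716 + 255.7 = 466.5584
M1: Pc = R·M1+t = (+0.00150, +0.15829, +0.90332); u = 708.5·(+0.00150)/0.90332 + 315.6 = 316.7743, v = 809.8·(+0.15829)/0.90332 + 255.7 = 397.6065
M2: Pc = R·M2+t = (-0.07506, -0.00461, +0.93024); u = 708.5·(-0.07506)/0.93024 + 315.6 = 258.4290, v = 809.8·(-0.00461)/0.93024 + 255.7 = 251.6873
M3: Pc = R·M3+t = (-0.23950, +0.07331, +0.93408); u = 708.5·(-0.23950)/0.93408 + 315.6 = 133.9422, v = 809.8·(+0.07331)/0.93408 + 255.7 = 319.2524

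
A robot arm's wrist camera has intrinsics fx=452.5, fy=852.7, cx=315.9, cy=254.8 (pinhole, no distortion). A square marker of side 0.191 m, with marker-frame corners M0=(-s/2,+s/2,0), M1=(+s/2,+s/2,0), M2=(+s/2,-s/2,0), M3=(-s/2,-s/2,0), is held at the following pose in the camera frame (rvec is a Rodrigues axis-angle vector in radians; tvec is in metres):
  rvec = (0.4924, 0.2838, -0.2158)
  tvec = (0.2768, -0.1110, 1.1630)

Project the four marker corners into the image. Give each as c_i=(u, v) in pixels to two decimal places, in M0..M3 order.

c0=(393.97, 243.76) c1=(467.09, 224.46) c2=(457.12, 93.83) c3=(379.28, 121.40)

Intrinsics K: fx=452.5, fy=852.7, cx=315.9, cy=254.8
Marker side s = 0.191 m; corners in marker frame (Z=0):
  M0 = (-0.0955, +0.0955, 0)
  M1 = (+0.0955, +0.0955, 0)
  M2 = (+0.0955, -0.0955, 0)
  M3 = (-0.0955, -0.0955, 0)
rvec = (0.4924, 0.2838, -0.2158), |rvec| = θ = 0.60792 rad = 34.831°
Rodrigues: sinθ=0.57116, 1−cosθ=0.17916; R = I + sinθ·[k]× + (1−cosθ)·[k]×²:
    [+0.93838 +0.27050 +0.21513]
    [-0.13501 +0.85988 -0.49232]
    [-0.31815 +0.43294 +0.84341]
t = (0.2768, -0.1110, 1.1630) m
M0: Pc = R·M0+t = (+0.21302, -0.01599, +1.23473); u = 452.5·(+0.21302)/1.23473 + 315.9 = 393.9660, v = 852.7·(-0.01599)/1.23473 + 254.8 = 243.7586
M1: Pc = R·M1+t = (+0.39225, -0.04177, +1.17396); u = 452.5·(+0.39225)/1.17396 + 315.9 = 467.0906, v = 852.7·(-0.04177)/1.17396 + 254.8 = 224.4575
M2: Pc = R·M2+t = (+0.34058, -0.20601, +1.09127); u = 452.5·(+0.34058)/1.09127 + 315.9 = 457.1240, v = 852.7·(-0.20601)/1.09127 + 254.8 = 93.8260
M3: Pc = R·M3+t = (+0.16135, -0.18023, +1.15204); u = 452.5·(+0.16135)/1.15204 + 315.9 = 379.2764, v = 852.7·(-0.18023)/1.15204 + 254.8 = 121.4029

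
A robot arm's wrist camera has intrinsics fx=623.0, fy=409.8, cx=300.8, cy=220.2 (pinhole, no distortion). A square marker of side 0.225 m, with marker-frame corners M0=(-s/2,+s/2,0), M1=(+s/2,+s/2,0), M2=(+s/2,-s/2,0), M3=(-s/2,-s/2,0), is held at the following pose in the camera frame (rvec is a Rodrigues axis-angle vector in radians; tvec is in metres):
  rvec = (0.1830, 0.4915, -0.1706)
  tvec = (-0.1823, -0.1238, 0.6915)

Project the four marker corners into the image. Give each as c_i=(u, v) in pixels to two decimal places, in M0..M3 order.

Intrinsics K: fx=623.0, fy=409.8, cx=300.8, cy=220.2
Marker side s = 0.225 m; corners in marker frame (Z=0):
  M0 = (-0.1125, +0.1125, 0)
  M1 = (+0.1125, +0.1125, 0)
  M2 = (+0.1125, -0.1125, 0)
  M3 = (-0.1125, -0.1125, 0)
rvec = (0.1830, 0.4915, -0.1706), |rvec| = θ = 0.55151 rad = 31.599°
Rodrigues: sinθ=0.52398, 1−cosθ=0.14827; R = I + sinθ·[k]× + (1−cosθ)·[k]×²:
    [+0.86806 +0.20593 +0.45174]
    [-0.11824 +0.96949 -0.21474]
    [-0.48218 +0.13299 +0.86592]
t = (-0.1823, -0.1238, 0.6915) m
M0: Pc = R·M0+t = (-0.25679, -0.00143, +0.76071); u = 623.0·(-0.25679)/0.76071 + 300.8 = 90.4954, v = 409.8·(-0.00143)/0.76071 + 220.2 = 219.4293
M1: Pc = R·M1+t = (-0.06148, -0.02803, +0.65222); u = 623.0·(-0.06148)/0.65222 + 300.8 = 242.0770, v = 409.8·(-0.02803)/0.65222 + 220.2 = 202.5855
M2: Pc = R·M2+t = (-0.10781, -0.24617, +0.62229); u = 623.0·(-0.10781)/0.62229 + 300.8 = 192.8674, v = 409.8·(-0.24617)/0.62229 + 220.2 = 58.0897
M3: Pc = R·M3+t = (-0.30312, -0.21957, +0.73078); u = 623.0·(-0.30312)/0.73078 + 300.8 = 42.3846, v = 409.8·(-0.21957)/0.73078 + 220.2 = 97.0746

c0=(90.50, 219.43) c1=(242.08, 202.59) c2=(192.87, 58.09) c3=(42.38, 97.07)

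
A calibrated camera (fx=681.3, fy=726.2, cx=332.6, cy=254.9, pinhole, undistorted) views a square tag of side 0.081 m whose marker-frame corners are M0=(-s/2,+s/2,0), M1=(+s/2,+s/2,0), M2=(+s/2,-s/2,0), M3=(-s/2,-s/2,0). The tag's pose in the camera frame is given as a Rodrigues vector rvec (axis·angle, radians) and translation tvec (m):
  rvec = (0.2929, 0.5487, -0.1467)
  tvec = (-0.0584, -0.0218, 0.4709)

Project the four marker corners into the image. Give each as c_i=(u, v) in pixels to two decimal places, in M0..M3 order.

Intrinsics K: fx=681.3, fy=726.2, cx=332.6, cy=254.9
Marker side s = 0.081 m; corners in marker frame (Z=0):
  M0 = (-0.0405, +0.0405, 0)
  M1 = (+0.0405, +0.0405, 0)
  M2 = (+0.0405, -0.0405, 0)
  M3 = (-0.0405, -0.0405, 0)
rvec = (0.2929, 0.5487, -0.1467), |rvec| = θ = 0.63905 rad = 36.615°
Rodrigues: sinθ=0.59643, 1−cosθ=0.19734; R = I + sinθ·[k]× + (1−cosθ)·[k]×²:
    [+0.84412 +0.21458 +0.49135]
    [-0.05926 +0.94815 -0.31226]
    [-0.53287 +0.23447 +0.81306]
t = (-0.0584, -0.0218, 0.4709) m
M0: Pc = R·M0+t = (-0.08390, +0.01900, +0.50198); u = 681.3·(-0.08390)/0.50198 + 332.6 = 218.7330, v = 726.2·(+0.01900)/0.50198 + 254.9 = 282.3867
M1: Pc = R·M1+t = (-0.01552, +0.01420, +0.45881); u = 681.3·(-0.01552)/0.45881 + 332.6 = 309.5499, v = 726.2·(+0.01420)/0.45881 + 254.9 = 277.3753
M2: Pc = R·M2+t = (-0.03290, -0.06260, +0.43982); u = 681.3·(-0.03290)/0.43982 + 332.6 = 281.6313, v = 726.2·(-0.06260)/0.43982 + 254.9 = 151.5402
M3: Pc = R·M3+t = (-0.10128, -0.05780, +0.48299); u = 681.3·(-0.10128)/0.48299 + 332.6 = 189.7382, v = 726.2·(-0.05780)/0.48299 + 254.9 = 167.9940

c0=(218.73, 282.39) c1=(309.55, 277.38) c2=(281.63, 151.54) c3=(189.74, 167.99)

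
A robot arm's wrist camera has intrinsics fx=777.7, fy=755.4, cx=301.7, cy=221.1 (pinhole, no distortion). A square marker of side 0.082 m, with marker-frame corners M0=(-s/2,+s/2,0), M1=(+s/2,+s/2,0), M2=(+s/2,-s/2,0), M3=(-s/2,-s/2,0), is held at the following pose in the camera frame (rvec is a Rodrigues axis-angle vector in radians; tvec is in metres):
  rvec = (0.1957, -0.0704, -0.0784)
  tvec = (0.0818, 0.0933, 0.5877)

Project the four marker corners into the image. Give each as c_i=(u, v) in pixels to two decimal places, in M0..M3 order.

c0=(359.30, 395.38) c1=(464.80, 385.13) c2=(461.56, 285.64) c3=(353.07, 295.29)

Intrinsics K: fx=777.7, fy=755.4, cx=301.7, cy=221.1
Marker side s = 0.082 m; corners in marker frame (Z=0):
  M0 = (-0.0410, +0.0410, 0)
  M1 = (+0.0410, +0.0410, 0)
  M2 = (+0.0410, -0.0410, 0)
  M3 = (-0.0410, -0.0410, 0)
rvec = (0.1957, -0.0704, -0.0784), |rvec| = θ = 0.22226 rad = 12.735°
Rodrigues: sinθ=0.22044, 1−cosθ=0.02460; R = I + sinθ·[k]× + (1−cosθ)·[k]×²:
    [+0.99447 +0.07090 -0.07746]
    [-0.08462 +0.97787 -0.19134]
    [+0.06218 +0.19684 +0.97846]
t = (0.0818, 0.0933, 0.5877) m
M0: Pc = R·M0+t = (+0.04393, +0.13686, +0.59322); u = 777.7·(+0.04393)/0.59322 + 301.7 = 359.2957, v = 755.4·(+0.13686)/0.59322 + 221.1 = 395.3782
M1: Pc = R·M1+t = (+0.12548, +0.12992, +0.59832); u = 777.7·(+0.12548)/0.59832 + 301.7 = 464.7998, v = 755.4·(+0.12992)/0.59832 + 221.1 = 385.1328
M2: Pc = R·M2+t = (+0.11967, +0.04974, +0.58218); u = 777.7·(+0.11967)/0.58218 + 301.7 = 461.5559, v = 755.4·(+0.04974)/0.58218 + 221.1 = 285.6371
M3: Pc = R·M3+t = (+0.03812, +0.05668, +0.57708); u = 777.7·(+0.03812)/0.57708 + 301.7 = 353.0722, v = 755.4·(+0.05668)/0.57708 + 221.1 = 295.2900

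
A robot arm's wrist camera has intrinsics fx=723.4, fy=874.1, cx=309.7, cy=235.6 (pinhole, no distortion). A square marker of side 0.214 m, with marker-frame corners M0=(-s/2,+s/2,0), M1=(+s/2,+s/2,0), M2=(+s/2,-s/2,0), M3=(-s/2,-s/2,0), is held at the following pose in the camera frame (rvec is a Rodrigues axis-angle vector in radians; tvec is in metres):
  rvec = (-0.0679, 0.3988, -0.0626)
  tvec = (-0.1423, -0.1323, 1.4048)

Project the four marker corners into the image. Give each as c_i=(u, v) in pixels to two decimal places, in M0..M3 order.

Intrinsics K: fx=723.4, fy=874.1, cx=309.7, cy=235.6
Marker side s = 0.214 m; corners in marker frame (Z=0):
  M0 = (-0.1070, +0.1070, 0)
  M1 = (+0.1070, +0.1070, 0)
  M2 = (+0.1070, -0.1070, 0)
  M3 = (-0.1070, -0.1070, 0)
rvec = (-0.0679, 0.3988, -0.0626), |rvec| = θ = 0.40935 rad = 23.454°
Rodrigues: sinθ=0.39802, 1−cosθ=0.08262; R = I + sinθ·[k]× + (1−cosθ)·[k]×²:
    [+0.91965 +0.04752 +0.38985]
    [-0.07422 +0.99579 +0.05371]
    [-0.38566 -0.07833 +0.91931]
t = (-0.1423, -0.1323, 1.4048) m
M0: Pc = R·M0+t = (-0.23562, -0.01781, +1.43768); u = 723.4·(-0.23562)/1.43768 + 309.7 = 191.1437, v = 874.1·(-0.01781)/1.43768 + 235.6 = 224.7725
M1: Pc = R·M1+t = (-0.03881, -0.03369, +1.35515); u = 723.4·(-0.03881)/1.35515 + 309.7 = 288.9810, v = 874.1·(-0.03369)/1.35515 + 235.6 = 213.8685
M2: Pc = R·M2+t = (-0.04898, -0.24679, +1.37192); u = 723.4·(-0.04898)/1.37192 + 309.7 = 283.8725, v = 874.1·(-0.24679)/1.37192 + 235.6 = 78.3598
M3: Pc = R·M3+t = (-0.24579, -0.23091, +1.45445); u = 723.4·(-0.24579)/1.45445 + 309.7 = 187.4527, v = 874.1·(-0.23091)/1.45445 + 235.6 = 96.8274

c0=(191.14, 224.77) c1=(288.98, 213.87) c2=(283.87, 78.36) c3=(187.45, 96.83)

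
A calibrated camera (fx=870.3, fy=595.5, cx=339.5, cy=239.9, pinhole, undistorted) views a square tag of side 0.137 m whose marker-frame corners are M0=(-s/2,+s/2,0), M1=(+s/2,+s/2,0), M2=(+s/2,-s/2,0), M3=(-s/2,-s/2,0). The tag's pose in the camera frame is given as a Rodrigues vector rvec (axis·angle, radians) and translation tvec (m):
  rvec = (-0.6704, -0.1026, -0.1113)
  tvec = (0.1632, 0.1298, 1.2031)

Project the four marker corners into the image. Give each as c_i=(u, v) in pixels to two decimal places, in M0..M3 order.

c0=(418.63, 337.00) c1=(518.20, 330.66) c2=(493.32, 273.96) c3=(400.15, 279.05)

Intrinsics K: fx=870.3, fy=595.5, cx=339.5, cy=239.9
Marker side s = 0.137 m; corners in marker frame (Z=0):
  M0 = (-0.0685, +0.0685, 0)
  M1 = (+0.0685, +0.0685, 0)
  M2 = (+0.0685, -0.0685, 0)
  M3 = (-0.0685, -0.0685, 0)
rvec = (-0.6704, -0.1026, -0.1113), |rvec| = θ = 0.68728 rad = 39.378°
Rodrigues: sinθ=0.63444, 1−cosθ=0.22702; R = I + sinθ·[k]× + (1−cosθ)·[k]×²:
    [+0.98899 +0.13580 -0.05885]
    [-0.06968 +0.77804 +0.62434]
    [+0.13057 -0.61337 +0.77893]
t = (0.1632, 0.1298, 1.2031) m
M0: Pc = R·M0+t = (+0.10476, +0.18787, +1.15214); u = 870.3·(+0.10476)/1.15214 + 339.5 = 418.6309, v = 595.5·(+0.18787)/1.15214 + 239.9 = 337.0026
M1: Pc = R·M1+t = (+0.24025, +0.17832, +1.17003); u = 870.3·(+0.24025)/1.17003 + 339.5 = 518.2032, v = 595.5·(+0.17832)/1.17003 + 239.9 = 330.6592
M2: Pc = R·M2+t = (+0.22164, +0.07173, +1.25406); u = 870.3·(+0.22164)/1.25406 + 339.5 = 493.3173, v = 595.5·(+0.07173)/1.25406 + 239.9 = 273.9621
M3: Pc = R·M3+t = (+0.08615, +0.08128, +1.23617); u = 870.3·(+0.08615)/1.23617 + 339.5 = 400.1535, v = 595.5·(+0.08128)/1.23617 + 239.9 = 279.0539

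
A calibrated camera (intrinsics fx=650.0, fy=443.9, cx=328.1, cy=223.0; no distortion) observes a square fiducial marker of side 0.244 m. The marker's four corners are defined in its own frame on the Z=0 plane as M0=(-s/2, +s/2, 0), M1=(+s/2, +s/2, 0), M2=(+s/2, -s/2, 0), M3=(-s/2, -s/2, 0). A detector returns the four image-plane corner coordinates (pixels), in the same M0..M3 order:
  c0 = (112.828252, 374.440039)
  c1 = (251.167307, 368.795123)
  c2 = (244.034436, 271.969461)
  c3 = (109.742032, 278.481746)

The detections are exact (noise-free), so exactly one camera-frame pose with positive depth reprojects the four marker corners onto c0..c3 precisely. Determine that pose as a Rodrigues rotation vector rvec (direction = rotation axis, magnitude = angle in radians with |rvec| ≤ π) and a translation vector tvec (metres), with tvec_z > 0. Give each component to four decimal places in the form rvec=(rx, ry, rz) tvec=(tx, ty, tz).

Intrinsics K: fx=650.0, fy=443.9, cx=328.1, cy=223.0
Marker side s = 0.244 m; corners in marker frame (Z=0):
  M0 = (-0.1220, +0.1220, 0)
  M1 = (+0.1220, +0.1220, 0)
  M2 = (+0.1220, -0.1220, 0)
  M3 = (-0.1220, -0.1220, 0)
Detected image corners:
  c0 = (112.828252, 374.440039) px
  c1 = (251.167307, 368.795123) px
  c2 = (244.034436, 271.969461) px
  c3 = (109.742032, 278.481746) px
Planar DLT: solve 8×8 A·h = b for H (H[2,2]=1):
  H  [+550.57416 -0.63690 +179.03603]
  H  [-39.31301 +356.22969 +322.73250]
  H  [-0.04445 -0.12000 +1.00000]
B = K⁻¹H; ‖b₁‖=0.873123, ‖b₂‖=0.873123; λ = 2/(‖b₁‖+‖b₂‖) = 1.145314, sign → tz>0 ⇒ λ=+1.145314
r₁ = λ·B[:,0] = (+0.99582,-0.07586,-0.05090); r₂ = λ·B[:,1] = (+0.06825,+0.98816,-0.13743)
r₃ = r₁×r₂ = (+0.06073,+0.13339,+0.98920); SVD([r₁ r₂ r₃]) → R = UVᵀ:
  R  [+0.99582 +0.06825 +0.06073]
  R  [-0.07586 +0.98816 +0.13339]
  R  [-0.05090 -0.13743 +0.98920]
t = (-0.26265, +0.25732, +1.14531) m
tr R = 2.973177; θ = arccos((tr R − 1)/2) = 0.163961 rad = 9.394°
axis k = ((R−Rᵀ)₃₂, (R−Rᵀ)₁₃, (R−Rᵀ)₂₁) / (2 sinθ) = (-0.829579, +0.341950, -0.441439)
rvec = θ·k = (-0.136019, +0.056067, -0.072379)

rvec=(-0.1360, 0.0561, -0.0724) tvec=(-0.2627, 0.2573, 1.1453)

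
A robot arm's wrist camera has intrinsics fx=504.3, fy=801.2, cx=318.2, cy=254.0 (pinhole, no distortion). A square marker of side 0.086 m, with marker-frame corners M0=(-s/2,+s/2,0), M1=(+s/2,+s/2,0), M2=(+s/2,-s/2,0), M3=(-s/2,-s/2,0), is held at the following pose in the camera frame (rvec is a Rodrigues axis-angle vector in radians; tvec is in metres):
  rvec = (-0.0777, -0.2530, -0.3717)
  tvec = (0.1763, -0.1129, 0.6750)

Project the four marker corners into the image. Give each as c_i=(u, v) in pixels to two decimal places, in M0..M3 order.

Intrinsics K: fx=504.3, fy=801.2, cx=318.2, cy=254.0
Marker side s = 0.086 m; corners in marker frame (Z=0):
  M0 = (-0.0430, +0.0430, 0)
  M1 = (+0.0430, +0.0430, 0)
  M2 = (+0.0430, -0.0430, 0)
  M3 = (-0.0430, -0.0430, 0)
rvec = (-0.0777, -0.2530, -0.3717), |rvec| = θ = 0.45630 rad = 26.144°
Rodrigues: sinθ=0.44063, 1−cosθ=0.10231; R = I + sinθ·[k]× + (1−cosθ)·[k]×²:
    [+0.90066 +0.36859 -0.23012]
    [-0.34928 +0.92914 +0.12124]
    [+0.25850 -0.02882 +0.96558]
t = (0.1763, -0.1129, 0.6750) m
M0: Pc = R·M0+t = (+0.15342, -0.05793, +0.66265); u = 504.3·(+0.15342)/0.66265 + 318.2 = 434.9599, v = 801.2·(-0.05793)/0.66265 + 254.0 = 183.9596
M1: Pc = R·M1+t = (+0.23088, -0.08797, +0.68488); u = 504.3·(+0.23088)/0.68488 + 318.2 = 488.2040, v = 801.2·(-0.08797)/0.68488 + 254.0 = 151.0937
M2: Pc = R·M2+t = (+0.19918, -0.16787, +0.68735); u = 504.3·(+0.19918)/0.68735 + 318.2 = 464.3338, v = 801.2·(-0.16787)/0.68735 + 254.0 = 58.3237
M3: Pc = R·M3+t = (+0.12172, -0.13783, +0.66512); u = 504.3·(+0.12172)/0.66512 + 318.2 = 410.4903, v = 801.2·(-0.13783)/0.66512 + 254.0 = 87.9664

c0=(434.96, 183.96) c1=(488.20, 151.09) c2=(464.33, 58.32) c3=(410.49, 87.97)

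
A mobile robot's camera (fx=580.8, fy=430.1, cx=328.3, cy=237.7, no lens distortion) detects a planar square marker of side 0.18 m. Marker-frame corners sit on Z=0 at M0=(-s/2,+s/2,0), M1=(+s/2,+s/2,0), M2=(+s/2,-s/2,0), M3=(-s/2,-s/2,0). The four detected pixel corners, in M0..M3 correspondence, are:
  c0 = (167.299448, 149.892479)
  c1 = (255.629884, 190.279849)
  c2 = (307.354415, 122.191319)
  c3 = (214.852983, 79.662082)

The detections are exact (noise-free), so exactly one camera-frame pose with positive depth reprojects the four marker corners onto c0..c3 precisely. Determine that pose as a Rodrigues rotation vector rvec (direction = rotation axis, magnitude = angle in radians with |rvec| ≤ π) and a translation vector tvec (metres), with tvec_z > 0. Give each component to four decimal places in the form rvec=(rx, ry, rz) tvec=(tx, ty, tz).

Intrinsics K: fx=580.8, fy=430.1, cx=328.3, cy=237.7
Marker side s = 0.18 m; corners in marker frame (Z=0):
  M0 = (-0.0900, +0.0900, 0)
  M1 = (+0.0900, +0.0900, 0)
  M2 = (+0.0900, -0.0900, 0)
  M3 = (-0.0900, -0.0900, 0)
Detected image corners:
  c0 = (167.299448, 149.892479) px
  c1 = (255.629884, 190.279849) px
  c2 = (307.354415, 122.191319) px
  c3 = (214.852983, 79.662082) px
Planar DLT: solve 8×8 A·h = b for H (H[2,2]=1):
  H  [+505.31079 -213.43277 +235.75110]
  H  [+232.06091 +419.97122 +136.35358]
  H  [+0.01386 +0.26389 +1.00000]
B = K⁻¹H; ‖b₁‖=1.013149, ‖b₂‖=1.013149; λ = 2/(‖b₁‖+‖b₂‖) = 0.987021, sign → tz>0 ⇒ λ=+0.987021
r₁ = λ·B[:,0] = (+0.85100,+0.52499,+0.01368); r₂ = λ·B[:,1] = (-0.50994,+0.81983,+0.26047)
r₃ = r₁×r₂ = (+0.12553,-0.22864,+0.96539); SVD([r₁ r₂ r₃]) → R = UVᵀ:
  R  [+0.85100 -0.50994 +0.12553]
  R  [+0.52499 +0.81983 -0.22864]
  R  [+0.01368 +0.26047 +0.96539]
t = (-0.15728, -0.23258, +0.98702) m
tr R = 2.636211; θ = arccos((tr R − 1)/2) = 0.612688 rad = 35.104°
axis k = ((R−Rᵀ)₃₂, (R−Rᵀ)₁₃, (R−Rᵀ)₂₁) / (2 sinθ) = (+0.425259, +0.097245, +0.899832)
rvec = θ·k = (+0.260551, +0.059581, +0.551316)

rvec=(0.2606, 0.0596, 0.5513) tvec=(-0.1573, -0.2326, 0.9870)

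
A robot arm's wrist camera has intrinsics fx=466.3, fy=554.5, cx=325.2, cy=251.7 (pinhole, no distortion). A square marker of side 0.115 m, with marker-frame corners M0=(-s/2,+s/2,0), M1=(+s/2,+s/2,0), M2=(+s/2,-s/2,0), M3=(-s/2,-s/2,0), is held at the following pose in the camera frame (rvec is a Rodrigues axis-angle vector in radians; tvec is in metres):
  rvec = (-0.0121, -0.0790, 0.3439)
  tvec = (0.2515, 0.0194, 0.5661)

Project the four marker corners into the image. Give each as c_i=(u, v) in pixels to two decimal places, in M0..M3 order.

Intrinsics K: fx=466.3, fy=554.5, cx=325.2, cy=251.7
Marker side s = 0.115 m; corners in marker frame (Z=0):
  M0 = (-0.0575, +0.0575, 0)
  M1 = (+0.0575, +0.0575, 0)
  M2 = (+0.0575, -0.0575, 0)
  M3 = (-0.0575, -0.0575, 0)
rvec = (-0.0121, -0.0790, 0.3439), |rvec| = θ = 0.35306 rad = 20.229°
Rodrigues: sinθ=0.34578, 1−cosθ=0.06168; R = I + sinθ·[k]× + (1−cosθ)·[k]×²:
    [+0.93839 -0.33633 -0.07943]
    [+0.33727 +0.94141 -0.00159]
    [+0.07531 -0.02529 +0.99684]
t = (0.2515, 0.0194, 0.5661) m
M0: Pc = R·M0+t = (+0.17820, +0.05414, +0.56032); u = 466.3·(+0.17820)/0.56032 + 325.2 = 473.5030, v = 554.5·(+0.05414)/0.56032 + 251.7 = 305.2758
M1: Pc = R·M1+t = (+0.28612, +0.09292, +0.56898); u = 466.3·(+0.28612)/0.56898 + 325.2 = 559.6864, v = 554.5·(+0.09292)/0.56898 + 251.7 = 342.2598
M2: Pc = R·M2+t = (+0.32480, -0.01534, +0.57188); u = 466.3·(+0.32480)/0.57188 + 325.2 = 590.0304, v = 554.5·(-0.01534)/0.57188 + 251.7 = 236.8286
M3: Pc = R·M3+t = (+0.21688, -0.05412, +0.56322); u = 466.3·(+0.21688)/0.56322 + 325.2 = 504.7587, v = 554.5·(-0.05412)/0.56322 + 251.7 = 198.4144

c0=(473.50, 305.28) c1=(559.69, 342.26) c2=(590.03, 236.83) c3=(504.76, 198.41)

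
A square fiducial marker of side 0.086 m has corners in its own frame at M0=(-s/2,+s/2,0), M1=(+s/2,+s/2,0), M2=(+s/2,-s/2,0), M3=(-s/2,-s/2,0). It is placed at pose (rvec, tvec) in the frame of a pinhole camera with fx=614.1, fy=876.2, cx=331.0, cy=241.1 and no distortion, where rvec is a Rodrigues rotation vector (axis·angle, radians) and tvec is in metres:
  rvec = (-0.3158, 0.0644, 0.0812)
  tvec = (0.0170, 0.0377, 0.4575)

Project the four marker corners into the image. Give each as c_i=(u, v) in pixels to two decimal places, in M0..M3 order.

c0=(290.34, 388.80) c1=(408.85, 402.88) c2=(414.59, 241.02) c3=(302.61, 229.95)

Intrinsics K: fx=614.1, fy=876.2, cx=331.0, cy=241.1
Marker side s = 0.086 m; corners in marker frame (Z=0):
  M0 = (-0.0430, +0.0430, 0)
  M1 = (+0.0430, +0.0430, 0)
  M2 = (+0.0430, -0.0430, 0)
  M3 = (-0.0430, -0.0430, 0)
rvec = (-0.3158, 0.0644, 0.0812), |rvec| = θ = 0.33237 rad = 19.043°
Rodrigues: sinθ=0.32629, 1−cosθ=0.05473; R = I + sinθ·[k]× + (1−cosθ)·[k]×²:
    [+0.99468 -0.08979 +0.05052]
    [+0.06964 +0.94733 +0.31261]
    [-0.07592 -0.30743 +0.94854]
t = (0.0170, 0.0377, 0.4575) m
M0: Pc = R·M0+t = (-0.02963, +0.07544, +0.44755); u = 614.1·(-0.02963)/0.44755 + 331.0 = 290.3403, v = 876.2·(+0.07544)/0.44755 + 241.1 = 388.7969
M1: Pc = R·M1+t = (+0.05591, +0.08143, +0.44102); u = 614.1·(+0.05591)/0.44102 + 331.0 = 408.8532, v = 876.2·(+0.08143)/0.44102 + 241.1 = 402.8821
M2: Pc = R·M2+t = (+0.06363, -0.00004, +0.46745); u = 614.1·(+0.06363)/0.46745 + 331.0 = 414.5942, v = 876.2·(-0.00004)/0.46745 + 241.1 = 241.0239
M3: Pc = R·M3+t = (-0.02191, -0.00603, +0.47398); u = 614.1·(-0.02191)/0.47398 + 331.0 = 302.6128, v = 876.2·(-0.00603)/0.47398 + 241.1 = 229.9541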